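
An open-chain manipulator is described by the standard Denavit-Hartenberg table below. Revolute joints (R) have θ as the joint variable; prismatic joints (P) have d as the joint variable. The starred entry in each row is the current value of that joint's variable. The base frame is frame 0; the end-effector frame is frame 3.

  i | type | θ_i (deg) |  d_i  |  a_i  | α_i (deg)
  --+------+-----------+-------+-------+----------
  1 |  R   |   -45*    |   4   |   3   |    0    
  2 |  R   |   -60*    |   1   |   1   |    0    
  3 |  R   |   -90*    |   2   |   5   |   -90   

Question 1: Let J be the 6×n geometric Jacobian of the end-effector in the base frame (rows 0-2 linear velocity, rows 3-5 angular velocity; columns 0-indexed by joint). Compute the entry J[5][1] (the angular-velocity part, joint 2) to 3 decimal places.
1.000

axis z_1 = (0.0000,0.0000,1.0000); lever o_n−o_1 = (-5.0884,0.3282,3.0000)
cross product → J_v[:, 1] = (-0.3282,-5.0884,0.0000)
J_ω[:, 1] = z_1
entry J[5][1] = 1.0000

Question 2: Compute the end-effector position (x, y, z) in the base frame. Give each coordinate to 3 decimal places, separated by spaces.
after link 1: o_1 = (2.1213, -2.1213, 4.0000)
after link 2: o_2 = (1.8625, -3.0872, 5.0000)
after link 3: o_3 = (-2.9671, -1.7932, 7.0000)

-2.967 -1.793 7.000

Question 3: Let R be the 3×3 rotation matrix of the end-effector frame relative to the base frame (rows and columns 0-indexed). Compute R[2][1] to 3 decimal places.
End-effector y-axis (col 1 of R) = (-0.0000,-0.0000,-1.0000)
R[2][1] = -1.0000

-1.000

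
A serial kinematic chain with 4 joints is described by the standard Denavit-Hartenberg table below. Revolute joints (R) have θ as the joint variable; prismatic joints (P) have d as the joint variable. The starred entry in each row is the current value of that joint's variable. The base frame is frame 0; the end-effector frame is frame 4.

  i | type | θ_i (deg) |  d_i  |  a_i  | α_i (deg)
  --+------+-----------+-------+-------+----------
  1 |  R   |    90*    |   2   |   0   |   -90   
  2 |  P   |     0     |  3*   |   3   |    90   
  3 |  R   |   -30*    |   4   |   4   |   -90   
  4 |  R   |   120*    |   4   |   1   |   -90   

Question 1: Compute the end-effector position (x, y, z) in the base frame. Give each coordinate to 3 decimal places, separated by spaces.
after link 1: o_1 = (0.0000, 0.0000, 2.0000)
after link 2: o_2 = (-3.0000, 3.0000, 2.0000)
after link 3: o_3 = (-1.0000, 6.4641, 6.0000)
after link 4: o_4 = (-4.7141, 8.0311, 5.1340)

-4.714 8.031 5.134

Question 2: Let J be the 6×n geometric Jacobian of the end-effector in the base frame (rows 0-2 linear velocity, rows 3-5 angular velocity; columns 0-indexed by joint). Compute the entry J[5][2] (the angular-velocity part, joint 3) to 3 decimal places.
axis z_2 = (0.0000,0.0000,1.0000); lever o_n−o_2 = (-1.7141,5.0311,3.1340)
cross product → J_v[:, 2] = (-5.0311,-1.7141,0.0000)
J_ω[:, 2] = z_2
entry J[5][2] = 1.0000

1.000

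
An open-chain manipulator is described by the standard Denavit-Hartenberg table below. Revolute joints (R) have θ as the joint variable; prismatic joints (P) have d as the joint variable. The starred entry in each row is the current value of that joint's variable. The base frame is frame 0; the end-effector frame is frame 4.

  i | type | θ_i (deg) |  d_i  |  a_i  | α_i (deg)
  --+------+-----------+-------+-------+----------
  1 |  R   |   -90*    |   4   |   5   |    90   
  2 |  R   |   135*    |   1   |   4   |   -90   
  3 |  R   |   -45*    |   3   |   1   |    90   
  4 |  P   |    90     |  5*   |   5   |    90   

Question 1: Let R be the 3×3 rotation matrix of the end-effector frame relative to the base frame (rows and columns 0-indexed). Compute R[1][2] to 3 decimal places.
End-effector z-axis (col 2 of R) = (-0.7071,0.5000,0.5000)
R[1][2] = 0.5000

0.500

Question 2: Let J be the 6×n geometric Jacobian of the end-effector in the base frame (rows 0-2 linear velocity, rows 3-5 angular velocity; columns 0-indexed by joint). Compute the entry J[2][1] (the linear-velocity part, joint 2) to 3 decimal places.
axis z_1 = (-1.0000,-0.0000,0.0000); lever o_n−o_1 = (-5.2426,6.4853,-4.8284)
cross product → J_v[:, 1] = (-0.0000,-4.8284,-6.4853)
J_ω[:, 1] = z_1
entry J[2][1] = -6.4853

-6.485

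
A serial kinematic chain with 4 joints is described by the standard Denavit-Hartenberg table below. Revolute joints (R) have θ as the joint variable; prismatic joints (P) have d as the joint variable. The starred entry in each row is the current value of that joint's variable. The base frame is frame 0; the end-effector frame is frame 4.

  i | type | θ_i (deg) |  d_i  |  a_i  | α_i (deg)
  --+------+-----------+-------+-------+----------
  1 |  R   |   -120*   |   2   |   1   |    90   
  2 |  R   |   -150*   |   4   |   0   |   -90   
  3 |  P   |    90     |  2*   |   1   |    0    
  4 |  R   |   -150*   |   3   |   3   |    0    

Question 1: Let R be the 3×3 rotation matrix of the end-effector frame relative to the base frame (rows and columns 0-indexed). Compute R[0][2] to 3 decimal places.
End-effector z-axis (col 2 of R) = (-0.2500,-0.4330,-0.8660)
R[0][2] = -0.2500

-0.250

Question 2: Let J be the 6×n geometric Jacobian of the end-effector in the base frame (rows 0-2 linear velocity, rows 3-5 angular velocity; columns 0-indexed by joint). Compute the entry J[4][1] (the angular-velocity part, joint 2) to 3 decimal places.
axis z_1 = (-0.8660,0.5000,0.0000); lever o_n−o_1 = (-5.4486,1.7590,-5.0801)
cross product → J_v[:, 1] = (-2.5401,-4.3995,1.2010)
J_ω[:, 1] = z_1
entry J[4][1] = 0.5000

0.500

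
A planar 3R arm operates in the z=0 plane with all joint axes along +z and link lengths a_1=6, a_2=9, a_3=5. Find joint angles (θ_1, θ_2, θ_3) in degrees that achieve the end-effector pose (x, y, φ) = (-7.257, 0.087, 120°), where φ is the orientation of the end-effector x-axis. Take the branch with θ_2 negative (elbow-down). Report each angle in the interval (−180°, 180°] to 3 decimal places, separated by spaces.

-44.995 -134.999 -60.005

wrist centre = target − a_3·(cos φ, sin φ) = (-4.7570, -4.2431)
cos θ_2 = (40.6332−6²−9²)/(2·6·9) = -0.7071; θ_2 = -134.9995° (elbow-down)
β = atan2(-4.2431,-4.7570) = -138.2678°; ψ = atan2(-6.3640,-0.3639) = -93.2727°
θ_1 = β − ψ = -44.9951°
θ_3 = φ − θ_1 − θ_2 = -60.0054° (wrapped to (-180°,180°])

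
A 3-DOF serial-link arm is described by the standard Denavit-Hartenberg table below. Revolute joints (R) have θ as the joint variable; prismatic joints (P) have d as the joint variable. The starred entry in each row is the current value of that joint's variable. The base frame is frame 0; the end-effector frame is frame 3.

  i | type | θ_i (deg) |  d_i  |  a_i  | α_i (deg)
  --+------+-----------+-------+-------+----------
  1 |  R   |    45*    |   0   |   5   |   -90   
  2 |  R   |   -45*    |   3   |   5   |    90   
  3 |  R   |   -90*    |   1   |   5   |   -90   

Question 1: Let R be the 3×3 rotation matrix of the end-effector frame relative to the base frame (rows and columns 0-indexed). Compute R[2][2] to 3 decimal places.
0.707

End-effector z-axis (col 2 of R) = (0.5000,0.5000,0.7071)
R[2][2] = 0.7071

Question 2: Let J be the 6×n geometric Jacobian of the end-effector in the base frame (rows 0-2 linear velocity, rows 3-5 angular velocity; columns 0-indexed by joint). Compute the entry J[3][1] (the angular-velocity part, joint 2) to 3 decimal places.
axis z_1 = (-0.7071,0.7071,0.0000); lever o_n−o_1 = (3.4142,0.5858,4.2426)
cross product → J_v[:, 1] = (3.0000,3.0000,-2.8284)
J_ω[:, 1] = z_1
entry J[3][1] = -0.7071

-0.707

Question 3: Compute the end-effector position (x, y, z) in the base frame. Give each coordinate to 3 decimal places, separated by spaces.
6.950 4.121 4.243

after link 1: o_1 = (3.5355, 3.5355, 0.0000)
after link 2: o_2 = (3.9142, 8.1569, 3.5355)
after link 3: o_3 = (6.9497, 4.1213, 4.2426)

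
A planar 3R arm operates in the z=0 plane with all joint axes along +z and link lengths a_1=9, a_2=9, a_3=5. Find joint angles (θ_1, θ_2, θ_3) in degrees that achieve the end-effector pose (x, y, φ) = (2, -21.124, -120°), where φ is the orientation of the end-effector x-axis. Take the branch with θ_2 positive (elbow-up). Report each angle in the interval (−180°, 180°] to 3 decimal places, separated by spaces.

-90.004 30.008 -60.005

wrist centre = target − a_3·(cos φ, sin φ) = (4.5000, -16.7939)
cos θ_2 = (302.2842−9²−9²)/(2·9·9) = 0.8660; θ_2 = 30.0084° (elbow-up)
β = atan2(-16.7939,4.5000) = -74.9997°; ψ = atan2(4.5011,16.7936) = 15.0042°
θ_1 = β − ψ = -90.0039°
θ_3 = φ − θ_1 − θ_2 = -60.0045° (wrapped to (-180°,180°])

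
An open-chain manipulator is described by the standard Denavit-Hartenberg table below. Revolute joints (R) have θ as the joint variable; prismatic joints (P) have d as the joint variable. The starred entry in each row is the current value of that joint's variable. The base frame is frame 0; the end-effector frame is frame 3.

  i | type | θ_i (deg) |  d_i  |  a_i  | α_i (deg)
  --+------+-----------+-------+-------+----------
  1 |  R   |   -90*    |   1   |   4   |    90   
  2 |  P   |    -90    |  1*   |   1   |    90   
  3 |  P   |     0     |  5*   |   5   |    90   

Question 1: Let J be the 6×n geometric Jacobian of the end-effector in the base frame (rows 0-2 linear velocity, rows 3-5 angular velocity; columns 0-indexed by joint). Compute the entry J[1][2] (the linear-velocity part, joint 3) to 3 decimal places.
prismatic axis z_2 = (-0.0000,1.0000,-0.0000)
J_v[:, 2] = z_2; J_ω[:, 2] = (0,0,0)
entry J[1][2] = 1.0000

1.000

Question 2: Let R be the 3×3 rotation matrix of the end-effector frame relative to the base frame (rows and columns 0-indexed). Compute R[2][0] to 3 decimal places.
End-effector x-axis (col 0 of R) = (-0.0000,-0.0000,-1.0000)
R[2][0] = -1.0000

-1.000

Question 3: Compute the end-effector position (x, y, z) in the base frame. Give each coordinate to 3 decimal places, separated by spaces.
-1.000 1.000 -5.000

after link 1: o_1 = (0.0000, -4.0000, 1.0000)
after link 2: o_2 = (-1.0000, -4.0000, 0.0000)
after link 3: o_3 = (-1.0000, 1.0000, -5.0000)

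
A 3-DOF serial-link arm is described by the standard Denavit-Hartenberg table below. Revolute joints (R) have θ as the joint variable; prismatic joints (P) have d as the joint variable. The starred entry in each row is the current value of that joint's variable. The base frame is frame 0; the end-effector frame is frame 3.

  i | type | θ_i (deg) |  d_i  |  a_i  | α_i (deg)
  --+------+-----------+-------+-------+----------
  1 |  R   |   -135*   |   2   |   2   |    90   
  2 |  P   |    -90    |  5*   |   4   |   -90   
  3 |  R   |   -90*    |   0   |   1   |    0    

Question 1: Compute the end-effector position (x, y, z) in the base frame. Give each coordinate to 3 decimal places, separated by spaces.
-5.657 2.828 -2.000

after link 1: o_1 = (-1.4142, -1.4142, 2.0000)
after link 2: o_2 = (-4.9497, 2.1213, -2.0000)
after link 3: o_3 = (-5.6569, 2.8284, -2.0000)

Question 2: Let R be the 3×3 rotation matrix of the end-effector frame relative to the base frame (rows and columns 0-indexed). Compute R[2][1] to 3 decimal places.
-1.000

End-effector y-axis (col 1 of R) = (-0.0000,-0.0000,-1.0000)
R[2][1] = -1.0000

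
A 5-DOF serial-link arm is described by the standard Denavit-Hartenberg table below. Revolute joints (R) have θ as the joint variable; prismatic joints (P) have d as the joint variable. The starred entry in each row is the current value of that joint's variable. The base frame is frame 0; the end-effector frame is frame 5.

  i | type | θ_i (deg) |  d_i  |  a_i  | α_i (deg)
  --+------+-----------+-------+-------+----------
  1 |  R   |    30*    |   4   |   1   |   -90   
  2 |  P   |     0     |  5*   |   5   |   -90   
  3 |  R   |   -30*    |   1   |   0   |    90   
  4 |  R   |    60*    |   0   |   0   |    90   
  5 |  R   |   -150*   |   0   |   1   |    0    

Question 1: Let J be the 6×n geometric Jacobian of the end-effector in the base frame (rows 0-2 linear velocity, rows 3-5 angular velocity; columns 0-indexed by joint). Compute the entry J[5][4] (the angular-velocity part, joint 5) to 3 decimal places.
0.500

axis z_4 = (0.4330,0.7500,0.5000); lever o_n−o_4 = (0.2165,-0.6250,0.7500)
cross product → J_v[:, 4] = (0.8750,-0.2165,-0.4330)
J_ω[:, 4] = z_4
entry J[5][4] = 0.5000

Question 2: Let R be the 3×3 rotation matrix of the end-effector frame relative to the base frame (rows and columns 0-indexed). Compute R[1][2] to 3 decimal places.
0.750

End-effector z-axis (col 2 of R) = (0.4330,0.7500,0.5000)
R[1][2] = 0.7500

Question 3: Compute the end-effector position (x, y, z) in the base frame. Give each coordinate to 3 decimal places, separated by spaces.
2.913 6.705 3.750

after link 1: o_1 = (0.8660, 0.5000, 4.0000)
after link 2: o_2 = (2.6962, 7.3301, 4.0000)
after link 3: o_3 = (2.6962, 7.3301, 3.0000)
after link 4: o_4 = (2.6962, 7.3301, 3.0000)
after link 5: o_5 = (2.9127, 6.7051, 3.7500)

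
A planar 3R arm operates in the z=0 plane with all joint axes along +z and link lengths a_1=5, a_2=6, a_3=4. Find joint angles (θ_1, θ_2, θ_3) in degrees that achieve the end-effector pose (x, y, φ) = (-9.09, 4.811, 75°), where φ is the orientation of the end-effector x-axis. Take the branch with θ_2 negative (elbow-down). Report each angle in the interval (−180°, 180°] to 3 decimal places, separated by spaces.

-160.683 -45.011 -79.307

wrist centre = target − a_3·(cos φ, sin φ) = (-10.1253, 0.9473)
cos θ_2 = (103.4186−5²−6²)/(2·5·6) = 0.7070; θ_2 = -45.0106° (elbow-down)
β = atan2(0.9473,-10.1253) = 174.6551°; ψ = atan2(-4.2434,9.2419) = -24.6623°
θ_1 = β − ψ = 199.3174°
θ_3 = φ − θ_1 − θ_2 = -79.3069° (wrapped to (-180°,180°])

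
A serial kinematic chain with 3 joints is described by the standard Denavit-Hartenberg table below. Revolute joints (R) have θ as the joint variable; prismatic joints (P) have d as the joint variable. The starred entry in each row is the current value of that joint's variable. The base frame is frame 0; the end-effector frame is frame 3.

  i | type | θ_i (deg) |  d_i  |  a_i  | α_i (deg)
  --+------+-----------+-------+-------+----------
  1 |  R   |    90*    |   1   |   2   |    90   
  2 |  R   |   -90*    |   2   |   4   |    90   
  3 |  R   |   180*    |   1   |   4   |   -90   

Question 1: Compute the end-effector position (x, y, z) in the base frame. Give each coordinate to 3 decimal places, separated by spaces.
2.000 1.000 1.000

after link 1: o_1 = (0.0000, 2.0000, 1.0000)
after link 2: o_2 = (2.0000, 2.0000, -3.0000)
after link 3: o_3 = (2.0000, 1.0000, 1.0000)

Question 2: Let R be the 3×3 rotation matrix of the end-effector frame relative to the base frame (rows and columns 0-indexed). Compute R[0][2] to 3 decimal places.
-1.000

End-effector z-axis (col 2 of R) = (-1.0000,-0.0000,0.0000)
R[0][2] = -1.0000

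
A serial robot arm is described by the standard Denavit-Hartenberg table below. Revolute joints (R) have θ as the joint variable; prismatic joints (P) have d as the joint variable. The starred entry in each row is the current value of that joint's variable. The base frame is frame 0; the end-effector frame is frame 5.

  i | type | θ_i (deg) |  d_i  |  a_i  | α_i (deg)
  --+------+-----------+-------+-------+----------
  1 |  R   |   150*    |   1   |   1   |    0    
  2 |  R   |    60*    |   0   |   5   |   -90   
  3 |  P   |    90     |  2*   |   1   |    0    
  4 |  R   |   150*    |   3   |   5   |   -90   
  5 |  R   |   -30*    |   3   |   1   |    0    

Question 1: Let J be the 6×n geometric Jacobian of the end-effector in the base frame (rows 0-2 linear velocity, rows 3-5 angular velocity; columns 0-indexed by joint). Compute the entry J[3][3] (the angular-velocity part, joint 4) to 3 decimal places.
0.500

axis z_3 = (0.5000,-0.8660,0.0000); lever o_n−o_3 = (2.0401,-2.8636,6.5801)
cross product → J_v[:, 3] = (-5.6986,-3.2901,0.3349)
J_ω[:, 3] = z_3
entry J[3][3] = 0.5000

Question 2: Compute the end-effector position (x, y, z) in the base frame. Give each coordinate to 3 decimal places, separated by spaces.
-2.156 -6.596 6.580

after link 1: o_1 = (-0.8660, 0.5000, 1.0000)
after link 2: o_2 = (-5.1962, -2.0000, 1.0000)
after link 3: o_3 = (-4.1962, -3.7321, 0.0000)
after link 4: o_4 = (-0.5311, -5.0801, 4.3301)
after link 5: o_5 = (-2.1561, -6.5957, 6.5801)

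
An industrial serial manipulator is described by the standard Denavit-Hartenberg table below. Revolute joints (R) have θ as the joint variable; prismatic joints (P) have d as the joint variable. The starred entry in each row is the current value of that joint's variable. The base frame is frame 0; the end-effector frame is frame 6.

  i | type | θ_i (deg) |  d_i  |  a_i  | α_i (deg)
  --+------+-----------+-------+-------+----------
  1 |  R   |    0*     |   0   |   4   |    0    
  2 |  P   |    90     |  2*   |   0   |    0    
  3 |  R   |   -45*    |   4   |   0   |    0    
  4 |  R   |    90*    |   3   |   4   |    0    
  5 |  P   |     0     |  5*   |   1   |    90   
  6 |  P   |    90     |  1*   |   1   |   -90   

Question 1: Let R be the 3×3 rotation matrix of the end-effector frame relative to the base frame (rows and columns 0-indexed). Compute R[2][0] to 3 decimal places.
1.000

End-effector x-axis (col 0 of R) = (-0.0000,-0.0000,1.0000)
R[2][0] = 1.0000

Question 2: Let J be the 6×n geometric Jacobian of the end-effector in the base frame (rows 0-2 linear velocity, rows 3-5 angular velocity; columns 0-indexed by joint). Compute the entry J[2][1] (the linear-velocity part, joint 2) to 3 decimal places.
1.000

prismatic axis z_1 = (0.0000,0.0000,1.0000)
J_v[:, 1] = z_1; J_ω[:, 1] = (0,0,0)
entry J[2][1] = 1.0000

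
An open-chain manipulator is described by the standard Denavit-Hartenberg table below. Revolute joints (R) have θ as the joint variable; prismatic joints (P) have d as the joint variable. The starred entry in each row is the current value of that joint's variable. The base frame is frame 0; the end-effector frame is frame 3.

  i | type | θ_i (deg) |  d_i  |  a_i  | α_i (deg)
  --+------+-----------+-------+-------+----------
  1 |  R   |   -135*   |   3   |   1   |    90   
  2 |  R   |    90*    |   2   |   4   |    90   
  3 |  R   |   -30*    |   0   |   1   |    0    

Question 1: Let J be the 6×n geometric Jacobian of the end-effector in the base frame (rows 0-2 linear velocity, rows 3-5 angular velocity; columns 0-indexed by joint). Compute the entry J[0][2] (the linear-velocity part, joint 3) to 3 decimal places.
-0.612

axis z_2 = (-0.7071,-0.7071,-0.0000); lever o_n−o_2 = (0.3536,-0.3536,0.8660)
cross product → J_v[:, 2] = (-0.6124,0.6124,0.5000)
J_ω[:, 2] = z_2
entry J[0][2] = -0.6124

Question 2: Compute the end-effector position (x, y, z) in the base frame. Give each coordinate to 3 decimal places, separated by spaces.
-1.768 0.354 7.866

after link 1: o_1 = (-0.7071, -0.7071, 3.0000)
after link 2: o_2 = (-2.1213, 0.7071, 7.0000)
after link 3: o_3 = (-1.7678, 0.3536, 7.8660)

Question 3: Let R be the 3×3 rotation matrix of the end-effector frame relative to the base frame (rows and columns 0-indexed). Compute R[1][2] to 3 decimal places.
End-effector z-axis (col 2 of R) = (-0.7071,-0.7071,-0.0000)
R[1][2] = -0.7071

-0.707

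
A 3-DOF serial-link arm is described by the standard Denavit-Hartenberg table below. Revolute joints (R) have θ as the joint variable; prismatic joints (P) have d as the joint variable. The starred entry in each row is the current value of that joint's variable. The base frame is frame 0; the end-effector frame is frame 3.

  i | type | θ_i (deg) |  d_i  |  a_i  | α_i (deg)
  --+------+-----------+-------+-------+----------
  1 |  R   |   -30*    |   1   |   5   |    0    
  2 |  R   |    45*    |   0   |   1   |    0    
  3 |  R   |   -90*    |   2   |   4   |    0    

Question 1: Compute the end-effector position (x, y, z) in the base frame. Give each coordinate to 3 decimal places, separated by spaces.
after link 1: o_1 = (4.3301, -2.5000, 1.0000)
after link 2: o_2 = (5.2961, -2.2412, 1.0000)
after link 3: o_3 = (6.3313, -6.1049, 3.0000)

6.331 -6.105 3.000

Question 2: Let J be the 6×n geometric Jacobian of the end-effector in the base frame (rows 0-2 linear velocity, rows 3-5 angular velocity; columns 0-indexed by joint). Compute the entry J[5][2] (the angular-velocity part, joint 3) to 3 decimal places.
axis z_2 = (0.0000,0.0000,1.0000); lever o_n−o_2 = (1.0353,-3.8637,2.0000)
cross product → J_v[:, 2] = (3.8637,1.0353,-0.0000)
J_ω[:, 2] = z_2
entry J[5][2] = 1.0000

1.000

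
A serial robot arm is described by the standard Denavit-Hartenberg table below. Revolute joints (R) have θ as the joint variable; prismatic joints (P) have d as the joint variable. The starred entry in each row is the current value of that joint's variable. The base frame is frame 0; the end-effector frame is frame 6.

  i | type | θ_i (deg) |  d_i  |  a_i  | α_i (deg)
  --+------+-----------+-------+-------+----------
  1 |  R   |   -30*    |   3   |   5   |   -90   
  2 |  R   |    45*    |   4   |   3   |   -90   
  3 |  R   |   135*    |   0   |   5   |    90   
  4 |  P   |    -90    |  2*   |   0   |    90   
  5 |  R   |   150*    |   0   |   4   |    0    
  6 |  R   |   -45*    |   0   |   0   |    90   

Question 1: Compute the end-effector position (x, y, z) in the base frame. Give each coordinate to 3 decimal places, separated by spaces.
2.431 -4.133 -1.071

after link 1: o_1 = (4.3301, -2.5000, 3.0000)
after link 2: o_2 = (8.1672, -0.0966, 0.8787)
after link 3: o_3 = (4.2344, -1.9084, 3.3787)
after link 4: o_4 = (4.3933, -3.6332, 2.3787)
after link 5: o_5 = (2.4309, -4.1332, -1.0708)
after link 6: o_6 = (2.4309, -4.1332, -1.0708)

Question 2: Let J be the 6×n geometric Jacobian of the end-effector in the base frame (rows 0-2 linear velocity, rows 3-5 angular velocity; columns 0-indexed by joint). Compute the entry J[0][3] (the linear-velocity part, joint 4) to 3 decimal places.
0.079

prismatic axis z_3 = (0.0795,-0.8624,-0.5000)
J_v[:, 3] = z_3; J_ω[:, 3] = (0,0,0)
entry J[0][3] = 0.0795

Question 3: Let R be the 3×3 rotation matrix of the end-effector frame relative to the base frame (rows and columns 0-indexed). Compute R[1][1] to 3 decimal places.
End-effector y-axis (col 1 of R) = (0.7866,0.3624,-0.5000)
R[1][1] = 0.3624

0.362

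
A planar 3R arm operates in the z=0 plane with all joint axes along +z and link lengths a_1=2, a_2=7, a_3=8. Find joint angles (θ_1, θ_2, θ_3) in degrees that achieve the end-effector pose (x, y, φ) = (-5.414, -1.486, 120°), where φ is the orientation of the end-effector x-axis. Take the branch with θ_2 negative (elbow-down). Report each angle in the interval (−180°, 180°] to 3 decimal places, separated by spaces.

-64.078 -45.002 -130.919

wrist centre = target − a_3·(cos φ, sin φ) = (-1.4140, -8.4142)
cos θ_2 = (72.7982−2²−7²)/(2·2·7) = 0.7071; θ_2 = -45.0023° (elbow-down)
β = atan2(-8.4142,-1.4140) = -99.5394°; ψ = atan2(-4.9499,6.9496) = -35.4610°
θ_1 = β − ψ = -64.0783°
θ_3 = φ − θ_1 − θ_2 = -130.9194° (wrapped to (-180°,180°])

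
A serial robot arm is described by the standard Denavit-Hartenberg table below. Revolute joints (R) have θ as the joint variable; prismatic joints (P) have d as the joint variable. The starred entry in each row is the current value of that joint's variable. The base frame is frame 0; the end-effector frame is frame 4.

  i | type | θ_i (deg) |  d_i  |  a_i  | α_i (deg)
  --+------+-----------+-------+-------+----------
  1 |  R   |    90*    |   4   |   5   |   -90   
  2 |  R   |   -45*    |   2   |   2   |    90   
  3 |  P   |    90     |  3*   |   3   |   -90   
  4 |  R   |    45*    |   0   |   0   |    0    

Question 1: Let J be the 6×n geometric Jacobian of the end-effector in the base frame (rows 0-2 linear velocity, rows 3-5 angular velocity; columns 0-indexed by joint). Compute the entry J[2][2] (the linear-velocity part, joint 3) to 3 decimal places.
prismatic axis z_2 = (-0.0000,-0.7071,0.7071)
J_v[:, 2] = z_2; J_ω[:, 2] = (0,0,0)
entry J[2][2] = 0.7071

0.707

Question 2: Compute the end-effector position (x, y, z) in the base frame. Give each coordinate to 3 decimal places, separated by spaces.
after link 1: o_1 = (0.0000, 5.0000, 4.0000)
after link 2: o_2 = (-2.0000, 6.4142, 5.4142)
after link 3: o_3 = (-5.0000, 4.2929, 7.5355)
after link 4: o_4 = (-5.0000, 4.2929, 7.5355)

-5.000 4.293 7.536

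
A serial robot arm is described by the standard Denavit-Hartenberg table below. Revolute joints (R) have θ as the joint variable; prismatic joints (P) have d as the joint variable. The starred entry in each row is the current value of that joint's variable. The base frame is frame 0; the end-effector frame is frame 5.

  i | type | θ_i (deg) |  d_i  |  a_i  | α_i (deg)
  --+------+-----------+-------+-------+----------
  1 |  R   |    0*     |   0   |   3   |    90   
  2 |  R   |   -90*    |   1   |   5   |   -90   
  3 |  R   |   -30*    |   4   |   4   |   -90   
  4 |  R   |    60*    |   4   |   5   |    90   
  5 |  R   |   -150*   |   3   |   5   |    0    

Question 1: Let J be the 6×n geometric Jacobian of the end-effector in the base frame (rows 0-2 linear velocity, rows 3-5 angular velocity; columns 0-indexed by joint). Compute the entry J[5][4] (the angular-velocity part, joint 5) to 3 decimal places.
axis z_4 = (0.5000,-0.4330,-0.7500); lever o_n−o_4 = (5.2500,-2.3816,0.8750)
cross product → J_v[:, 4] = (-2.1651,-4.3750,1.0825)
J_ω[:, 4] = z_4
entry J[5][4] = -0.7500

-0.750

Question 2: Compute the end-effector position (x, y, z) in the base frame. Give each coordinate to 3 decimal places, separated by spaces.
after link 1: o_1 = (3.0000, 0.0000, 0.0000)
after link 2: o_2 = (3.0000, -1.0000, -5.0000)
after link 3: o_3 = (7.0000, -3.0000, -8.4641)
after link 4: o_4 = (2.6699, -0.7859, -12.6292)
after link 5: o_5 = (7.9199, -3.1675, -11.7542)

7.920 -3.167 -11.754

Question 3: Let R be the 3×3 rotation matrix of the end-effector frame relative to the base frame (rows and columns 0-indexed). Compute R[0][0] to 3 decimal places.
0.750

End-effector x-axis (col 0 of R) = (0.7500,-0.2165,0.6250)
R[0][0] = 0.7500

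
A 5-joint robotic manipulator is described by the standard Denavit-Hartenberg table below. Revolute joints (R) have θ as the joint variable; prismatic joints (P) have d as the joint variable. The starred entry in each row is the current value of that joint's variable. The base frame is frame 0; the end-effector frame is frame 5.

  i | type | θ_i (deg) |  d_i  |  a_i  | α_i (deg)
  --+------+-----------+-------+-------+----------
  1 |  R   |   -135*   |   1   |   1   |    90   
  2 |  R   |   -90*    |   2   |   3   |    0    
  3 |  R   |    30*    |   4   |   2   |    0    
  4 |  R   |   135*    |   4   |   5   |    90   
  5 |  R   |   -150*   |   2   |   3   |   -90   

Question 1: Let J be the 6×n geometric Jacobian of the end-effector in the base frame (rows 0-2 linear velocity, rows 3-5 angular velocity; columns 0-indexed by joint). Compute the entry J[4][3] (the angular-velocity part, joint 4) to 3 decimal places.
axis z_3 = (-0.7071,0.7071,0.0000); lever o_n−o_3 = (-3.5734,-0.0378,1.8024)
cross product → J_v[:, 3] = (1.2745,1.2745,2.5535)
J_ω[:, 3] = z_3
entry J[4][3] = 0.7071

0.707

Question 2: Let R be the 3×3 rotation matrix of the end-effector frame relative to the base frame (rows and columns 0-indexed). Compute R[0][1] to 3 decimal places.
0.683

End-effector y-axis (col 1 of R) = (0.6830,0.6830,0.2588)
R[0][1] = 0.6830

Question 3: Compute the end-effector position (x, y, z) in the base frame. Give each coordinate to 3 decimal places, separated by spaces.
-9.230 2.791 -1.930

after link 1: o_1 = (-0.7071, -0.7071, 1.0000)
after link 2: o_2 = (-2.1213, 0.7071, -2.0000)
after link 3: o_3 = (-5.6569, 2.8284, -3.7321)
after link 4: o_4 = (-9.4003, 4.7418, 1.0976)
after link 5: o_5 = (-9.2302, 2.7906, -1.9296)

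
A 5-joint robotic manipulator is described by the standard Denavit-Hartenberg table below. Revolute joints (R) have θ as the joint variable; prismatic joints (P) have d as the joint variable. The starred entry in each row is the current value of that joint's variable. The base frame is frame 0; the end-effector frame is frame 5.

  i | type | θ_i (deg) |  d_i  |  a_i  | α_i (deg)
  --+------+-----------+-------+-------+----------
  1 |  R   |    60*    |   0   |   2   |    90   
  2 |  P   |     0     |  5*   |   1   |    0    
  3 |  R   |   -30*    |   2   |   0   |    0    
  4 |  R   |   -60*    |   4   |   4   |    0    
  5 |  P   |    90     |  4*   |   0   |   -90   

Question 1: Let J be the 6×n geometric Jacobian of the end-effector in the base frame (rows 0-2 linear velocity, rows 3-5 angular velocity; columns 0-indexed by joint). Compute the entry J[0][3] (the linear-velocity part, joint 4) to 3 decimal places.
2.000

axis z_3 = (0.8660,-0.5000,0.0000); lever o_n−o_3 = (6.9282,-4.0000,-4.0000)
cross product → J_v[:, 3] = (2.0000,3.4641,0.0000)
J_ω[:, 3] = z_3
entry J[0][3] = 2.0000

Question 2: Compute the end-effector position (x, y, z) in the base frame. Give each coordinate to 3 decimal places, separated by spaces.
14.490 -4.902 -4.000

after link 1: o_1 = (1.0000, 1.7321, 0.0000)
after link 2: o_2 = (5.8301, 0.0981, 0.0000)
after link 3: o_3 = (7.5622, -0.9019, 0.0000)
after link 4: o_4 = (11.0263, -2.9019, -4.0000)
after link 5: o_5 = (14.4904, -4.9019, -4.0000)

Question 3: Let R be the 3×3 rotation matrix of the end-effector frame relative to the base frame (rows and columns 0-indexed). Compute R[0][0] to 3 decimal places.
End-effector x-axis (col 0 of R) = (0.5000,0.8660,0.0000)
R[0][0] = 0.5000

0.500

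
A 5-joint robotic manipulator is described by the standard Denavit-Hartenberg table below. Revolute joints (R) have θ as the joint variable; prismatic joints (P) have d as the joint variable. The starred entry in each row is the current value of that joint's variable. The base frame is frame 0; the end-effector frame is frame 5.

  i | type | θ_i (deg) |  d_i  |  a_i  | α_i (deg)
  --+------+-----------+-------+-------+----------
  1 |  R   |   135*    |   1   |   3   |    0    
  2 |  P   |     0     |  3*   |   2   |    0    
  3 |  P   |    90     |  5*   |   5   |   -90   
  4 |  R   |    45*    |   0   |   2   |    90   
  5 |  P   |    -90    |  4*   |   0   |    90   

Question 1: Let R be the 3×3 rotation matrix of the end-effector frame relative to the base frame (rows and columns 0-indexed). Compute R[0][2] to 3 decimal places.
0.500

End-effector z-axis (col 2 of R) = (0.5000,0.5000,0.7071)
R[0][2] = 0.5000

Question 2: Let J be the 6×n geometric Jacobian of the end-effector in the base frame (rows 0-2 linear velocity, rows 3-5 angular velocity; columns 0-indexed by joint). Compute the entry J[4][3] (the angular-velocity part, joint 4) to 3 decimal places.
-0.707

axis z_3 = (0.7071,-0.7071,0.0000); lever o_n−o_3 = (-3.0000,-3.0000,1.4142)
cross product → J_v[:, 3] = (-1.0000,-1.0000,-4.2426)
J_ω[:, 3] = z_3
entry J[4][3] = -0.7071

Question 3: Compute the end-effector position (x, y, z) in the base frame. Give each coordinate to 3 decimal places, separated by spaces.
after link 1: o_1 = (-2.1213, 2.1213, 1.0000)
after link 2: o_2 = (-3.5355, 3.5355, 4.0000)
after link 3: o_3 = (-7.0711, 0.0000, 9.0000)
after link 4: o_4 = (-8.0711, -1.0000, 7.5858)
after link 5: o_5 = (-10.0711, -3.0000, 10.4142)

-10.071 -3.000 10.414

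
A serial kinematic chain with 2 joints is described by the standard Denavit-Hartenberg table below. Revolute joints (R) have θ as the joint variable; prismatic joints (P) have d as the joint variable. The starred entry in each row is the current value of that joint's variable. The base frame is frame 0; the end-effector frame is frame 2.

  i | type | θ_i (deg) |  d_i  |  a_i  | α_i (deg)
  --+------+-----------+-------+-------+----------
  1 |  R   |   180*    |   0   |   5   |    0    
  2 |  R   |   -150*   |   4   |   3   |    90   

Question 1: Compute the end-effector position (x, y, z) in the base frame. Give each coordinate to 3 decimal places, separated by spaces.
after link 1: o_1 = (-5.0000, 0.0000, 0.0000)
after link 2: o_2 = (-2.4019, 1.5000, 4.0000)

-2.402 1.500 4.000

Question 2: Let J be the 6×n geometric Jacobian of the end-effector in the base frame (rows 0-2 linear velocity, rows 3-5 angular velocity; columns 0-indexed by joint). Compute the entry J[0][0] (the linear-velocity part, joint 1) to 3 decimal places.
-1.500

axis z_0 = ẑ; lever o_n−o_0 = (-2.4019,1.5000,4.0000)
cross product → J_v[:, 0] = (-1.5000,-2.4019,0.0000)
J_ω[:, 0] = z_0
entry J[0][0] = -1.5000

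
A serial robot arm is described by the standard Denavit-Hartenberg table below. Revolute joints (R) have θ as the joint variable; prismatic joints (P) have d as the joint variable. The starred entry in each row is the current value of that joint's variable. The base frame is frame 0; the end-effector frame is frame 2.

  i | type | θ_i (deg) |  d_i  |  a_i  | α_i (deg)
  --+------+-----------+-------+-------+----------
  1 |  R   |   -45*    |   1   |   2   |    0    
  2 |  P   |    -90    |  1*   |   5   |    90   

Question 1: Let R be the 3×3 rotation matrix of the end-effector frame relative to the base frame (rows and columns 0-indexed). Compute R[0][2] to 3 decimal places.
-0.707

End-effector z-axis (col 2 of R) = (-0.7071,0.7071,0.0000)
R[0][2] = -0.7071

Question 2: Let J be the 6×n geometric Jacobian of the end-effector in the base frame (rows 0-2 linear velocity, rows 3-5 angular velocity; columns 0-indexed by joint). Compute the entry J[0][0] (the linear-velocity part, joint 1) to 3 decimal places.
axis z_0 = ẑ; lever o_n−o_0 = (-2.1213,-4.9497,2.0000)
cross product → J_v[:, 0] = (4.9497,-2.1213,0.0000)
J_ω[:, 0] = z_0
entry J[0][0] = 4.9497

4.950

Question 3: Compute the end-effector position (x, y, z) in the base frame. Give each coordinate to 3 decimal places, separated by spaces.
after link 1: o_1 = (1.4142, -1.4142, 1.0000)
after link 2: o_2 = (-2.1213, -4.9497, 2.0000)

-2.121 -4.950 2.000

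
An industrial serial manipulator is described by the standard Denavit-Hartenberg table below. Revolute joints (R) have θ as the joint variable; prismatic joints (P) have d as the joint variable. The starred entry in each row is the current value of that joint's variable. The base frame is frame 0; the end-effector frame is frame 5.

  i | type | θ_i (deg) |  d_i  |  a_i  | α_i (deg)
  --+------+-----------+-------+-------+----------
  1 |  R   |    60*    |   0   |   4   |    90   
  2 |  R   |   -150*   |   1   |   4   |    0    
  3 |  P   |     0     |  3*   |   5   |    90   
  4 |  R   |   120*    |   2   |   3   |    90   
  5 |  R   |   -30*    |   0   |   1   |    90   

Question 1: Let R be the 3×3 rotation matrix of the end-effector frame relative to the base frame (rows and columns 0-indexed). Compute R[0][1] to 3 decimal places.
0.058

End-effector y-axis (col 1 of R) = (0.0580,-0.8995,-0.4330)
R[0][1] = 0.0580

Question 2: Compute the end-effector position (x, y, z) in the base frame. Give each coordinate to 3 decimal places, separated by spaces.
4.929 -6.160 -2.234

after link 1: o_1 = (2.0000, 3.4641, 0.0000)
after link 2: o_2 = (1.1340, -0.0359, -2.0000)
after link 3: o_3 = (1.5670, -5.2859, -4.5000)
after link 4: o_4 = (3.9665, -6.3260, -2.0179)
after link 5: o_5 = (4.9285, -6.1597, -2.2345)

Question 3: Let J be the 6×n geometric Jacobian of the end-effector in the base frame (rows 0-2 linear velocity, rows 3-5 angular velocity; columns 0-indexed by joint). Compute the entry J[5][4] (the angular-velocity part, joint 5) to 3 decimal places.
-0.433

axis z_4 = (0.0580,-0.8995,-0.4330); lever o_n−o_4 = (0.9620,0.1663,-0.2165)
cross product → J_v[:, 4] = (0.2667,-0.4040,0.8750)
J_ω[:, 4] = z_4
entry J[5][4] = -0.4330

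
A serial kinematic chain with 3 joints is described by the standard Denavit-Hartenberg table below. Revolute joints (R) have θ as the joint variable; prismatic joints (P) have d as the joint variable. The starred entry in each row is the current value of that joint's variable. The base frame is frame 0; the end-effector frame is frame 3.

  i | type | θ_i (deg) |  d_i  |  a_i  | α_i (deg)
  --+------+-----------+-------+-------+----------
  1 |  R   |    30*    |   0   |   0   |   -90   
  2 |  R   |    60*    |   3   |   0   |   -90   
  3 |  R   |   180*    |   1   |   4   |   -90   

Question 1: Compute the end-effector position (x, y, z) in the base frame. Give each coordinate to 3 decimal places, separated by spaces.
after link 1: o_1 = (0.0000, 0.0000, 0.0000)
after link 2: o_2 = (-1.5000, 2.5981, 0.0000)
after link 3: o_3 = (-3.9821, 1.1651, 2.9641)

-3.982 1.165 2.964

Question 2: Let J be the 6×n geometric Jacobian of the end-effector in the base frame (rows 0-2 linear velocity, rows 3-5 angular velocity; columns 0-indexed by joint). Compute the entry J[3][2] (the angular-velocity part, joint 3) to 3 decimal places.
axis z_2 = (-0.7500,-0.4330,-0.5000); lever o_n−o_2 = (-2.4821,-1.4330,2.9641)
cross product → J_v[:, 2] = (-2.0000,3.4641,0.0000)
J_ω[:, 2] = z_2
entry J[3][2] = -0.7500

-0.750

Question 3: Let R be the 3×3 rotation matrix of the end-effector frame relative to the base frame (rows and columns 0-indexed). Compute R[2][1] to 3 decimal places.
0.500

End-effector y-axis (col 1 of R) = (0.7500,0.4330,0.5000)
R[2][1] = 0.5000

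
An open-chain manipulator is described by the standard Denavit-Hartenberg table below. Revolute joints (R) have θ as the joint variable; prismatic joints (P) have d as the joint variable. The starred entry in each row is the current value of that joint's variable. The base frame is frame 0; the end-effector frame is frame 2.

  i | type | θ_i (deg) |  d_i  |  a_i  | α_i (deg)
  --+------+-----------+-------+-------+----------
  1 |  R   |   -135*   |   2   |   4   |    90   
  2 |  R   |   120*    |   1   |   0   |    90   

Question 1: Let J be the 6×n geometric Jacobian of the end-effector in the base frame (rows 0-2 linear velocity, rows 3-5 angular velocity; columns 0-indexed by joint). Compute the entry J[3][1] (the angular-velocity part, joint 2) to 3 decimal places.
-0.707

axis z_1 = (-0.7071,0.7071,0.0000); lever o_n−o_1 = (-0.7071,0.7071,0.0000)
cross product → J_v[:, 1] = (-0.0000,-0.0000,-0.0000)
J_ω[:, 1] = z_1
entry J[3][1] = -0.7071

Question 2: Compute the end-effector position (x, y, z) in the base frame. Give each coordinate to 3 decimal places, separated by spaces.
after link 1: o_1 = (-2.8284, -2.8284, 2.0000)
after link 2: o_2 = (-3.5355, -2.1213, 2.0000)

-3.536 -2.121 2.000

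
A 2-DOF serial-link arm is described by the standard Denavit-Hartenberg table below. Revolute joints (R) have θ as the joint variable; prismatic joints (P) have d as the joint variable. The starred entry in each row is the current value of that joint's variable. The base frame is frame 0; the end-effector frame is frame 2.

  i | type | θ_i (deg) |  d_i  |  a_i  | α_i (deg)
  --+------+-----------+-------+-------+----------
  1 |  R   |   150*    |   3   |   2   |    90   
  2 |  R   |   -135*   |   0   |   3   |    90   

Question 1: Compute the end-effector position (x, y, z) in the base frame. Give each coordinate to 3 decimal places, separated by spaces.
after link 1: o_1 = (-1.7321, 1.0000, 3.0000)
after link 2: o_2 = (0.1051, -0.0607, 0.8787)

0.105 -0.061 0.879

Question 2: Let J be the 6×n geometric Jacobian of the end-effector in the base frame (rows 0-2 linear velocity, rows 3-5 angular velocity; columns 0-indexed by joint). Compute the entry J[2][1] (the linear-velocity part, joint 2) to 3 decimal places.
axis z_1 = (0.5000,0.8660,0.0000); lever o_n−o_1 = (1.8371,-1.0607,-2.1213)
cross product → J_v[:, 1] = (-1.8371,1.0607,-2.1213)
J_ω[:, 1] = z_1
entry J[2][1] = -2.1213

-2.121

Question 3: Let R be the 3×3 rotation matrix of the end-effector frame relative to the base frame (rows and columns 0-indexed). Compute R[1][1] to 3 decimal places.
End-effector y-axis (col 1 of R) = (0.5000,0.8660,0.0000)
R[1][1] = 0.8660

0.866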